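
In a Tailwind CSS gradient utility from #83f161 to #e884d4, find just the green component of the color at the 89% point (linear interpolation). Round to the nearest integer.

G₁ = 241 (from #83f161), G₂ = 132 (from #e884d4).
G = 241 + 0.89 × (132 − 241) = 143.99 → 144

144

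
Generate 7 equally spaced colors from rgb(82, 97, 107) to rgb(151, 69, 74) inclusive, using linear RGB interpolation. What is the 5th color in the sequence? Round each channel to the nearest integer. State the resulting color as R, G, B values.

(128, 78, 85)

With 7 swatches and endpoints inclusive, swatch 5 sits at t = (5 − 1)/(7 − 1) = 4/6 ≈ 0.6667.
R = 82 + 0.6667 × (151 − 82) = 128.002 → 128
G = 97 + 0.6667 × (69 − 97) = 78.332 → 78
B = 107 + 0.6667 × (74 − 107) = 84.999 → 85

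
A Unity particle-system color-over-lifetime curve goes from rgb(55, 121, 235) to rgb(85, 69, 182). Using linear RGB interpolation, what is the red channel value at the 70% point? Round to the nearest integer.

R = 55 + 0.7 × (85 − 55) = 76 → 76

76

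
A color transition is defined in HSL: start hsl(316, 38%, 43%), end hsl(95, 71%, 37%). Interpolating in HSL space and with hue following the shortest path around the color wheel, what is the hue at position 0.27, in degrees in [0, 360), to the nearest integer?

354

Hue: 95 − 316 = -221°, but |-221| > 180 so the shorter arc goes the other way: Δh = -221 + 360 = 139°.
H = 316 + 0.27 × (139) = 353.53 → 354°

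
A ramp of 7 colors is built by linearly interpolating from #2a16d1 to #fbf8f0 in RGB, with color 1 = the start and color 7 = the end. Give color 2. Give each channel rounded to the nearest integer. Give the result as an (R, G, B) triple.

(77, 60, 214)

With 7 swatches and endpoints inclusive, swatch 2 sits at t = (2 − 1)/(7 − 1) = 1/6 ≈ 0.1667.
#2a16d1 → (42, 22, 209); #fbf8f0 → (251, 248, 240).
R = 42 + 0.1667 × (251 − 42) = 76.84 → 77
G = 22 + 0.1667 × (248 − 22) = 59.674 → 60
B = 209 + 0.1667 × (240 − 209) = 214.168 → 214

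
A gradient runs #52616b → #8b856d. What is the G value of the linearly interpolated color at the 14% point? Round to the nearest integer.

G₁ = 97 (from #52616b), G₂ = 133 (from #8b856d).
G = 97 + 0.14 × (133 − 97) = 102.04 → 102

102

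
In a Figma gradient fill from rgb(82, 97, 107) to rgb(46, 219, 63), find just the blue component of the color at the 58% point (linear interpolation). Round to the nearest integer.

81

B = 107 + 0.58 × (63 − 107) = 81.48 → 81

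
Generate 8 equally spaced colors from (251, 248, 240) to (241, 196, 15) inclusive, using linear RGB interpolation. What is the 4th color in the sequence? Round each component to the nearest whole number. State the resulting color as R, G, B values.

(247, 226, 144)

With 8 swatches and endpoints inclusive, swatch 4 sits at t = (4 − 1)/(8 − 1) = 3/7 ≈ 0.4286.
R = 251 + 0.4286 × (241 − 251) = 246.714 → 247
G = 248 + 0.4286 × (196 − 248) = 225.713 → 226
B = 240 + 0.4286 × (15 − 240) = 143.565 → 144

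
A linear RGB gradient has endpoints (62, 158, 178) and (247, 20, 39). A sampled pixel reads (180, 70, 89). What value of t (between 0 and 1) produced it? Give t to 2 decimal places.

Invert the lerp on the R channel (largest span, 185): t = (180 − 62) / (247 − 62) = 118/185 = 0.63784.
Check on G: (70 − 158)/(20 − 158) = 0.6377 ✓

0.64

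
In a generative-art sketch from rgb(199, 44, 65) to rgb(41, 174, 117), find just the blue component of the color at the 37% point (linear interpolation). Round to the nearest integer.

B = 65 + 0.37 × (117 − 65) = 84.24 → 84

84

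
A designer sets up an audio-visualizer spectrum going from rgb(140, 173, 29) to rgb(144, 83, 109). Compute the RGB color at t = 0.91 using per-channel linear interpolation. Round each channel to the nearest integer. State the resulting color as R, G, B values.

R = 140 + 0.91 × (144 − 140) = 140 + 0.91 × 4 = 143.64 → 144
G = 173 + 0.91 × (83 − 173) = 173 + 0.91 × -90 = 91.1 → 91
B = 29 + 0.91 × (109 − 29) = 29 + 0.91 × 80 = 101.8 → 102

(144, 91, 102)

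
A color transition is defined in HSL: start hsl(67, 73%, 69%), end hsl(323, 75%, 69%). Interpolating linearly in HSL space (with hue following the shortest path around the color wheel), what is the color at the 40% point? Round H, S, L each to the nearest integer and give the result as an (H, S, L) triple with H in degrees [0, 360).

Hue: 323 − 67 = 256°, but |256| > 180 so the shorter arc goes the other way: Δh = 256 − 360 = -104°.
H = 67 + 0.4 × (-104) = 25.4 → 25°
S = 73 + 0.4 × (75 − 73) = 73.8 → 74%
L = 69 + 0.4 × (69 − 69) = 69 → 69%

(25, 74, 69)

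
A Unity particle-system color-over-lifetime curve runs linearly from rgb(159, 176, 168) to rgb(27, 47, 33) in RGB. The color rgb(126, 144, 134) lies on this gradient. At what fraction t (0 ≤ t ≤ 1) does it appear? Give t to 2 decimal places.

0.25

Invert the lerp on the B channel (largest span, 135): t = (134 − 168) / (33 − 168) = -34/-135 = 0.25185.
Check on R: (126 − 159)/(27 − 159) = 0.25 ✓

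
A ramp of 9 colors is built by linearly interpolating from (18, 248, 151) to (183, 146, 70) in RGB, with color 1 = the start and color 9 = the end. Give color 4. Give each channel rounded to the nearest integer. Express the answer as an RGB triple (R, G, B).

(80, 210, 121)

With 9 swatches and endpoints inclusive, swatch 4 sits at t = (4 − 1)/(9 − 1) = 3/8 ≈ 0.375.
R = 18 + 0.375 × (183 − 18) = 79.875 → 80
G = 248 + 0.375 × (146 − 248) = 209.75 → 210
B = 151 + 0.375 × (70 − 151) = 120.625 → 121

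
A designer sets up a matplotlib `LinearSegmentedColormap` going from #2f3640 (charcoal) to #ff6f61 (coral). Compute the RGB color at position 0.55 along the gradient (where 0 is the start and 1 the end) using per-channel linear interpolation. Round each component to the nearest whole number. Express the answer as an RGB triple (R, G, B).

#2f3640 → (47, 54, 64); #ff6f61 → (255, 111, 97).
R = 47 + 0.55 × (255 − 47) = 47 + 0.55 × 208 = 161.4 → 161
G = 54 + 0.55 × (111 − 54) = 54 + 0.55 × 57 = 85.35 → 85
B = 64 + 0.55 × (97 − 64) = 64 + 0.55 × 33 = 82.15 → 82
So the blended color is (161, 85, 82), about #a15552.

(161, 85, 82)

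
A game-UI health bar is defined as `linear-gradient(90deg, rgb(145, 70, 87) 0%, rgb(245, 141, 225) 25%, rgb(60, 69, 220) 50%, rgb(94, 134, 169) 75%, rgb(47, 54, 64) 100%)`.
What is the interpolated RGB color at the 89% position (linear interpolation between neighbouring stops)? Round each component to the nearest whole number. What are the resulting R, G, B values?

89% lies between the 75% and 100% stops, so the local fraction is t = (89 − 75)/(100 − 75) = 14/25 ≈ 0.56.
R = 94 + 0.56 × (47 − 94) = 67.68 → 68
G = 134 + 0.56 × (54 − 134) = 89.2 → 89
B = 169 + 0.56 × (64 − 169) = 110.2 → 110

(68, 89, 110)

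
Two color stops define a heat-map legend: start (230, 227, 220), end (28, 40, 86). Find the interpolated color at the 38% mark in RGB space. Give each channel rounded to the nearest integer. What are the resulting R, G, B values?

(153, 156, 169)

38% corresponds to t = 0.38.
R = 230 + 0.38 × (28 − 230) = 230 + 0.38 × -202 = 153.24 → 153
G = 227 + 0.38 × (40 − 227) = 227 + 0.38 × -187 = 155.94 → 156
B = 220 + 0.38 × (86 − 220) = 220 + 0.38 × -134 = 169.08 → 169
So the blended color is (153, 156, 169), about #999ca9.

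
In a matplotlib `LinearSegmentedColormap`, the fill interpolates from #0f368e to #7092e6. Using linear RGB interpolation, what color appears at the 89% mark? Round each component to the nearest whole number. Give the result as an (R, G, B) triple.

(101, 136, 220)

#0f368e → (15, 54, 142); #7092e6 → (112, 146, 230).
89% corresponds to t = 0.89.
R = 15 + 0.89 × (112 − 15) = 15 + 0.89 × 97 = 101.33 → 101
G = 54 + 0.89 × (146 − 54) = 54 + 0.89 × 92 = 135.88 → 136
B = 142 + 0.89 × (230 − 142) = 142 + 0.89 × 88 = 220.32 → 220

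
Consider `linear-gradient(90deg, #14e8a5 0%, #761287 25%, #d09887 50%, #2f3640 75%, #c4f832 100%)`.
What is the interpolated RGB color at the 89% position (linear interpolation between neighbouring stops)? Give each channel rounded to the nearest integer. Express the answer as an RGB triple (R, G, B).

89% lies between the 75% and 100% stops, so the local fraction is t = (89 − 75)/(100 − 75) = 14/25 ≈ 0.56.
#2f3640 → (47, 54, 64); #c4f832 → (196, 248, 50).
R = 47 + 0.56 × (196 − 47) = 130.44 → 130
G = 54 + 0.56 × (248 − 54) = 162.64 → 163
B = 64 + 0.56 × (50 − 64) = 56.16 → 56

(130, 163, 56)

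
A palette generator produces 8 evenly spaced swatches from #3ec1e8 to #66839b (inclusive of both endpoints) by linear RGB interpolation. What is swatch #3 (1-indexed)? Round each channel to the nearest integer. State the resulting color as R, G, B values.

With 8 swatches and endpoints inclusive, swatch 3 sits at t = (3 − 1)/(8 − 1) = 2/7 ≈ 0.2857.
#3ec1e8 → (62, 193, 232); #66839b → (102, 131, 155).
R = 62 + 0.2857 × (102 − 62) = 73.428 → 73
G = 193 + 0.2857 × (131 − 193) = 175.287 → 175
B = 232 + 0.2857 × (155 − 232) = 210.001 → 210

(73, 175, 210)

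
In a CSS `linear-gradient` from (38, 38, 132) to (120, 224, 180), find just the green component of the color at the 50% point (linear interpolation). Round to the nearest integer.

131

G = 38 + 0.5 × (224 − 38) = 131 → 131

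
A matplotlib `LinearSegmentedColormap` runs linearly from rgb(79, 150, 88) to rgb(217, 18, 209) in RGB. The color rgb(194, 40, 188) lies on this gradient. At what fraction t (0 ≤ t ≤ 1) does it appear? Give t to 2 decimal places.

0.83

Invert the lerp on the R channel (largest span, 138): t = (194 − 79) / (217 − 79) = 115/138 = 0.83333.
Check on G: (40 − 150)/(18 − 150) = 0.8333 ✓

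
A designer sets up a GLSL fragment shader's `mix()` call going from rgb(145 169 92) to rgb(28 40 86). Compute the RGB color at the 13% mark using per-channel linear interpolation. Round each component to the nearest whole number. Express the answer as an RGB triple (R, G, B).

(130, 152, 91)

13% corresponds to t = 0.13.
R = 145 + 0.13 × (28 − 145) = 145 + 0.13 × -117 = 129.79 → 130
G = 169 + 0.13 × (40 − 169) = 169 + 0.13 × -129 = 152.23 → 152
B = 92 + 0.13 × (86 − 92) = 92 + 0.13 × -6 = 91.22 → 91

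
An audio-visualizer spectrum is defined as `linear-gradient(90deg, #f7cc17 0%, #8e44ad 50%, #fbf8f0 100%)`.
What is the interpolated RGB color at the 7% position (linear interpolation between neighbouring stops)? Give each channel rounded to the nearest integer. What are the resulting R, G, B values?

(232, 185, 44)

7% lies between the 0% and 50% stops, so the local fraction is t = (7 − 0)/(50 − 0) = 7/50 ≈ 0.14.
#f7cc17 → (247, 204, 23); #8e44ad → (142, 68, 173).
R = 247 + 0.14 × (142 − 247) = 232.3 → 232
G = 204 + 0.14 × (68 − 204) = 184.96 → 185
B = 23 + 0.14 × (173 − 23) = 44 → 44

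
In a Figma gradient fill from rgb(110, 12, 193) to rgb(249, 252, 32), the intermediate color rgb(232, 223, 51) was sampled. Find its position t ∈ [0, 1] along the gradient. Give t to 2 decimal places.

Invert the lerp on the G channel (largest span, 240): t = (223 − 12) / (252 − 12) = 211/240 = 0.87917.
Check on R: (232 − 110)/(249 − 110) = 0.8777 ✓

0.88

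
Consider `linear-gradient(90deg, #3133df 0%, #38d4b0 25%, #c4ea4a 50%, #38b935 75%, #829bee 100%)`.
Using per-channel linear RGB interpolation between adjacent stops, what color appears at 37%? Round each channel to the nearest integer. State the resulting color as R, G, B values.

37% lies between the 25% and 50% stops, so the local fraction is t = (37 − 25)/(50 − 25) = 12/25 ≈ 0.48.
#38d4b0 → (56, 212, 176); #c4ea4a → (196, 234, 74).
R = 56 + 0.48 × (196 − 56) = 123.2 → 123
G = 212 + 0.48 × (234 − 212) = 222.56 → 223
B = 176 + 0.48 × (74 − 176) = 127.04 → 127

(123, 223, 127)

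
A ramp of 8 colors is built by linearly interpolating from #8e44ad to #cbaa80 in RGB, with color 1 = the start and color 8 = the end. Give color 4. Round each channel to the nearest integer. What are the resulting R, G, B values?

(168, 112, 154)

With 8 swatches and endpoints inclusive, swatch 4 sits at t = (4 − 1)/(8 − 1) = 3/7 ≈ 0.4286.
#8e44ad → (142, 68, 173); #cbaa80 → (203, 170, 128).
R = 142 + 0.4286 × (203 − 142) = 168.145 → 168
G = 68 + 0.4286 × (170 − 68) = 111.717 → 112
B = 173 + 0.4286 × (128 − 173) = 153.713 → 154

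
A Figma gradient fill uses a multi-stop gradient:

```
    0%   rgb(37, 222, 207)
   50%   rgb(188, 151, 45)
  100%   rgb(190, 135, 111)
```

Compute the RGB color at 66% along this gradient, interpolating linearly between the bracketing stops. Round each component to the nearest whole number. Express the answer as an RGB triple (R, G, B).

(189, 146, 66)

66% lies between the 50% and 100% stops, so the local fraction is t = (66 − 50)/(100 − 50) = 16/50 ≈ 0.32.
R = 188 + 0.32 × (190 − 188) = 188.64 → 189
G = 151 + 0.32 × (135 − 151) = 145.88 → 146
B = 45 + 0.32 × (111 − 45) = 66.12 → 66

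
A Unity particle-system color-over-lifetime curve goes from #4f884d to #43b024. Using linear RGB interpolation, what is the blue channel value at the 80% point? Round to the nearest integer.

B₁ = 77 (from #4f884d), B₂ = 36 (from #43b024).
B = 77 + 0.8 × (36 − 77) = 44.2 → 44

44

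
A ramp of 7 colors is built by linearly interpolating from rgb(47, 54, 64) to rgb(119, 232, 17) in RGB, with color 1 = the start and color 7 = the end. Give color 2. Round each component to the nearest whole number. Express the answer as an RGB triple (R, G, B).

With 7 swatches and endpoints inclusive, swatch 2 sits at t = (2 − 1)/(7 − 1) = 1/6 ≈ 0.1667.
R = 47 + 0.1667 × (119 − 47) = 59.002 → 59
G = 54 + 0.1667 × (232 − 54) = 83.673 → 84
B = 64 + 0.1667 × (17 − 64) = 56.165 → 56

(59, 84, 56)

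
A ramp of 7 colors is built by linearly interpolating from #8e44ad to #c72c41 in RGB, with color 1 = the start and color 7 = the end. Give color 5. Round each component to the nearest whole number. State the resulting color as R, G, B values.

(180, 52, 101)

With 7 swatches and endpoints inclusive, swatch 5 sits at t = (5 − 1)/(7 − 1) = 4/6 ≈ 0.6667.
#8e44ad → (142, 68, 173); #c72c41 → (199, 44, 65).
R = 142 + 0.6667 × (199 − 142) = 180.002 → 180
G = 68 + 0.6667 × (44 − 68) = 51.999 → 52
B = 173 + 0.6667 × (65 − 173) = 100.996 → 101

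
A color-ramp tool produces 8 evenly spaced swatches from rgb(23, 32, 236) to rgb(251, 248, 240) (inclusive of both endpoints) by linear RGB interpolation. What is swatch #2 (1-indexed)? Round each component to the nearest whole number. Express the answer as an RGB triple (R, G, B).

With 8 swatches and endpoints inclusive, swatch 2 sits at t = (2 − 1)/(8 − 1) = 1/7 ≈ 0.1429.
R = 23 + 0.1429 × (251 − 23) = 55.581 → 56
G = 32 + 0.1429 × (248 − 32) = 62.866 → 63
B = 236 + 0.1429 × (240 − 236) = 236.572 → 237

(56, 63, 237)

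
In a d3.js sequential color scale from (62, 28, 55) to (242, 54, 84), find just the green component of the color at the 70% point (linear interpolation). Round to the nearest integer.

46

G = 28 + 0.7 × (54 − 28) = 46.2 → 46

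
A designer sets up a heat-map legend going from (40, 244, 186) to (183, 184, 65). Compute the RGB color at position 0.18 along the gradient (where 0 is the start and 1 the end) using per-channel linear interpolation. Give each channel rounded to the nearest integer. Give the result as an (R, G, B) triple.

(66, 233, 164)

R = 40 + 0.18 × (183 − 40) = 40 + 0.18 × 143 = 65.74 → 66
G = 244 + 0.18 × (184 − 244) = 244 + 0.18 × -60 = 233.2 → 233
B = 186 + 0.18 × (65 − 186) = 186 + 0.18 × -121 = 164.22 → 164
So the blended color is (66, 233, 164), about #42e9a4.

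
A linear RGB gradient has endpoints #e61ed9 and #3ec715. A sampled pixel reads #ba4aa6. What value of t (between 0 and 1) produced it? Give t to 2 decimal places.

0.26

Invert the lerp on the B channel (largest span, 196): t = (166 − 217) / (21 − 217) = -51/-196 = 0.2602.
Check on R: (186 − 230)/(62 − 230) = 0.2619 ✓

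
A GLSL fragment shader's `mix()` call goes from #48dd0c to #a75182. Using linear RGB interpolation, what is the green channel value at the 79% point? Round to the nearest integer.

G₁ = 221 (from #48dd0c), G₂ = 81 (from #a75182).
G = 221 + 0.79 × (81 − 221) = 110.4 → 110

110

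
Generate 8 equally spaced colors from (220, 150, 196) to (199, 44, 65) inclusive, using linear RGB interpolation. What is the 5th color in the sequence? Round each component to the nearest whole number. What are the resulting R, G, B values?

(208, 89, 121)

With 8 swatches and endpoints inclusive, swatch 5 sits at t = (5 − 1)/(8 − 1) = 4/7 ≈ 0.5714.
R = 220 + 0.5714 × (199 − 220) = 208.001 → 208
G = 150 + 0.5714 × (44 − 150) = 89.432 → 89
B = 196 + 0.5714 × (65 − 196) = 121.147 → 121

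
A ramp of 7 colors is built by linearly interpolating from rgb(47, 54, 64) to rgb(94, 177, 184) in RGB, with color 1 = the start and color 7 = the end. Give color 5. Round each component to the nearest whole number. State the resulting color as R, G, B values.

(78, 136, 144)

With 7 swatches and endpoints inclusive, swatch 5 sits at t = (5 − 1)/(7 − 1) = 4/6 ≈ 0.6667.
R = 47 + 0.6667 × (94 − 47) = 78.335 → 78
G = 54 + 0.6667 × (177 − 54) = 136.004 → 136
B = 64 + 0.6667 × (184 − 64) = 144.004 → 144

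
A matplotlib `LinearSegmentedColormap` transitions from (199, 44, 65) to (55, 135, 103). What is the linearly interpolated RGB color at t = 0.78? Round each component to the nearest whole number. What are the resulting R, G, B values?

(87, 115, 95)

R = 199 + 0.78 × (55 − 199) = 199 + 0.78 × -144 = 86.68 → 87
G = 44 + 0.78 × (135 − 44) = 44 + 0.78 × 91 = 114.98 → 115
B = 65 + 0.78 × (103 − 65) = 65 + 0.78 × 38 = 94.64 → 95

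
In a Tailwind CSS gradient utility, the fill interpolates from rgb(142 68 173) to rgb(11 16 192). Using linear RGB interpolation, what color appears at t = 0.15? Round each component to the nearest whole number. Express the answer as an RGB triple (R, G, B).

(122, 60, 176)

R = 142 + 0.15 × (11 − 142) = 142 + 0.15 × -131 = 122.35 → 122
G = 68 + 0.15 × (16 − 68) = 68 + 0.15 × -52 = 60.2 → 60
B = 173 + 0.15 × (192 − 173) = 173 + 0.15 × 19 = 175.85 → 176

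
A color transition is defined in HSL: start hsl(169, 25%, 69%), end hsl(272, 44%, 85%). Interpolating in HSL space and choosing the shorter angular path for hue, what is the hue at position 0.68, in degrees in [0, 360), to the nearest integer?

Hue arc: Δh = 272 − 169 = 103° (|Δh| ≤ 180, already the shorter path).
H = 169 + 0.68 × (103) = 239.04 → 239°

239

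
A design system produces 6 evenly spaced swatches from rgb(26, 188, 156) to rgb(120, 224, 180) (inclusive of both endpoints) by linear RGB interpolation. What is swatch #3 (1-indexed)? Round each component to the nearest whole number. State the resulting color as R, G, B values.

(64, 202, 166)

With 6 swatches and endpoints inclusive, swatch 3 sits at t = (3 − 1)/(6 − 1) = 2/5 ≈ 0.4.
R = 26 + 0.4 × (120 − 26) = 63.6 → 64
G = 188 + 0.4 × (224 − 188) = 202.4 → 202
B = 156 + 0.4 × (180 − 156) = 165.6 → 166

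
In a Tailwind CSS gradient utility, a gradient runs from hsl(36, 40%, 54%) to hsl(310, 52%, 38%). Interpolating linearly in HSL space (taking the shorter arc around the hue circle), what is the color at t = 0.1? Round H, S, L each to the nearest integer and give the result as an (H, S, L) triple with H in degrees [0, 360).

(27, 41, 52)

Hue: 310 − 36 = 274°, but |274| > 180 so the shorter arc goes the other way: Δh = 274 − 360 = -86°.
H = 36 + 0.1 × (-86) = 27.4 → 27°
S = 40 + 0.1 × (52 − 40) = 41.2 → 41%
L = 54 + 0.1 × (38 − 54) = 52.4 → 52%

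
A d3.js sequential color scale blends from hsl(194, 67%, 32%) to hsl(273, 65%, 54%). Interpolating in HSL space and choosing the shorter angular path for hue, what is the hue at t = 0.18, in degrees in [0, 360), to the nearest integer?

Hue arc: Δh = 273 − 194 = 79° (|Δh| ≤ 180, already the shorter path).
H = 194 + 0.18 × (79) = 208.22 → 208°

208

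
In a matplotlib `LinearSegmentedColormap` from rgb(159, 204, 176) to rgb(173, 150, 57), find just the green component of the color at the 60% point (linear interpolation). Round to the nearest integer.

172

G = 204 + 0.6 × (150 − 204) = 171.6 → 172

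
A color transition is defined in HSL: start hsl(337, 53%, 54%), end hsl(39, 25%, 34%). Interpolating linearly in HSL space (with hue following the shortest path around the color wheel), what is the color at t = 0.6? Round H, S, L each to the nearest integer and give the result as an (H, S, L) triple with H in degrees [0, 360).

(14, 36, 42)

Hue: 39 − 337 = -298°, but |-298| > 180 so the shorter arc goes the other way: Δh = -298 + 360 = 62°.
H = 337 + 0.6 × (62) = 374.2 → 374 → 374 mod 360 = 14°
S = 53 + 0.6 × (25 − 53) = 36.2 → 36%
L = 54 + 0.6 × (34 − 54) = 42 → 42%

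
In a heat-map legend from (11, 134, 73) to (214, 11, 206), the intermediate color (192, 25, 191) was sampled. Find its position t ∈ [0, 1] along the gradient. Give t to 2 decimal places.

Invert the lerp on the R channel (largest span, 203): t = (192 − 11) / (214 − 11) = 181/203 = 0.89163.
Check on G: (25 − 134)/(11 − 134) = 0.8862 ✓

0.89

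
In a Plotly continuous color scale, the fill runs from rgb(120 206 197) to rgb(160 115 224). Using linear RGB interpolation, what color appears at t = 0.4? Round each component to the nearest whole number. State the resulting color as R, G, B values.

(136, 170, 208)

R = 120 + 0.4 × (160 − 120) = 120 + 0.4 × 40 = 136 → 136
G = 206 + 0.4 × (115 − 206) = 206 + 0.4 × -91 = 169.6 → 170
B = 197 + 0.4 × (224 − 197) = 197 + 0.4 × 27 = 207.8 → 208
So the blended color is (136, 170, 208), about #88aad0.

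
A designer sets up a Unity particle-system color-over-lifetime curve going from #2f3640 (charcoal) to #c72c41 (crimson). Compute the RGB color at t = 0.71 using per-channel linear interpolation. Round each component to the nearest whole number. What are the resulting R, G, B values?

(155, 47, 65)

#2f3640 → (47, 54, 64); #c72c41 → (199, 44, 65).
R = 47 + 0.71 × (199 − 47) = 47 + 0.71 × 152 = 154.92 → 155
G = 54 + 0.71 × (44 − 54) = 54 + 0.71 × -10 = 46.9 → 47
B = 64 + 0.71 × (65 − 64) = 64 + 0.71 × 1 = 64.71 → 65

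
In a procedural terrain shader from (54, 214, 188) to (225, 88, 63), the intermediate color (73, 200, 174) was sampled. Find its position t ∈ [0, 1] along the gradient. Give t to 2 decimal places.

0.11

Invert the lerp on the R channel (largest span, 171): t = (73 − 54) / (225 − 54) = 19/171 = 0.11111.
Check on G: (200 − 214)/(88 − 214) = 0.1111 ✓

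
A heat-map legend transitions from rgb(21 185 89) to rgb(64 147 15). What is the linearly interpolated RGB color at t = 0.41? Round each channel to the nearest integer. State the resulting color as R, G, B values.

R = 21 + 0.41 × (64 − 21) = 21 + 0.41 × 43 = 38.63 → 39
G = 185 + 0.41 × (147 − 185) = 185 + 0.41 × -38 = 169.42 → 169
B = 89 + 0.41 × (15 − 89) = 89 + 0.41 × -74 = 58.66 → 59

(39, 169, 59)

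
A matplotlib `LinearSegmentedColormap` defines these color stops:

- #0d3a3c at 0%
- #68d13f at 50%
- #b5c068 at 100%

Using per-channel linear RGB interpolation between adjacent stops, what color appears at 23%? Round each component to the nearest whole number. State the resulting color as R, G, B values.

(55, 127, 61)

23% lies between the 0% and 50% stops, so the local fraction is t = (23 − 0)/(50 − 0) = 23/50 ≈ 0.46.
#0d3a3c → (13, 58, 60); #68d13f → (104, 209, 63).
R = 13 + 0.46 × (104 − 13) = 54.86 → 55
G = 58 + 0.46 × (209 − 58) = 127.46 → 127
B = 60 + 0.46 × (63 − 60) = 61.38 → 61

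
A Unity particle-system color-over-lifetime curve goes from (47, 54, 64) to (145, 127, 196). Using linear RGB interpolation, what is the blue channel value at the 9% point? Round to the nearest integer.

76

B = 64 + 0.09 × (196 − 64) = 75.88 → 76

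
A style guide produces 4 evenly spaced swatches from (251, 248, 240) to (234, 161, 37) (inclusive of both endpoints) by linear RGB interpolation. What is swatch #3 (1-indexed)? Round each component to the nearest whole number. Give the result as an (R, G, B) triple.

(240, 190, 105)

With 4 swatches and endpoints inclusive, swatch 3 sits at t = (3 − 1)/(4 − 1) = 2/3 ≈ 0.6667.
R = 251 + 0.6667 × (234 − 251) = 239.666 → 240
G = 248 + 0.6667 × (161 − 248) = 189.997 → 190
B = 240 + 0.6667 × (37 − 240) = 104.66 → 105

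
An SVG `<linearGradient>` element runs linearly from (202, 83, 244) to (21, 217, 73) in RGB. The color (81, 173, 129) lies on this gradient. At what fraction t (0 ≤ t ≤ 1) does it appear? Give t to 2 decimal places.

0.67

Invert the lerp on the R channel (largest span, 181): t = (81 − 202) / (21 − 202) = -121/-181 = 0.66851.
Check on G: (173 − 83)/(217 − 83) = 0.6716 ✓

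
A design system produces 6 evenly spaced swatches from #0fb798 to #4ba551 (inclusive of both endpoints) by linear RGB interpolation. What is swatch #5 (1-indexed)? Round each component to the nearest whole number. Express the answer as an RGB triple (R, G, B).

With 6 swatches and endpoints inclusive, swatch 5 sits at t = (5 − 1)/(6 − 1) = 4/5 ≈ 0.8.
#0fb798 → (15, 183, 152); #4ba551 → (75, 165, 81).
R = 15 + 0.8 × (75 − 15) = 63 → 63
G = 183 + 0.8 × (165 − 183) = 168.6 → 169
B = 152 + 0.8 × (81 − 152) = 95.2 → 95

(63, 169, 95)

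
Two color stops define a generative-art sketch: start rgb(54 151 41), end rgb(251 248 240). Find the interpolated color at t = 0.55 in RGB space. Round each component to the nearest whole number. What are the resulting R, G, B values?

R = 54 + 0.55 × (251 − 54) = 54 + 0.55 × 197 = 162.35 → 162
G = 151 + 0.55 × (248 − 151) = 151 + 0.55 × 97 = 204.35 → 204
B = 41 + 0.55 × (240 − 41) = 41 + 0.55 × 199 = 150.45 → 150

(162, 204, 150)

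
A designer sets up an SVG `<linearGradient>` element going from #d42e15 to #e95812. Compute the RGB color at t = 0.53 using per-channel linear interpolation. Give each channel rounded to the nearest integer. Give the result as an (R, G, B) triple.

#d42e15 → (212, 46, 21); #e95812 → (233, 88, 18).
R = 212 + 0.53 × (233 − 212) = 212 + 0.53 × 21 = 223.13 → 223
G = 46 + 0.53 × (88 − 46) = 46 + 0.53 × 42 = 68.26 → 68
B = 21 + 0.53 × (18 − 21) = 21 + 0.53 × -3 = 19.41 → 19

(223, 68, 19)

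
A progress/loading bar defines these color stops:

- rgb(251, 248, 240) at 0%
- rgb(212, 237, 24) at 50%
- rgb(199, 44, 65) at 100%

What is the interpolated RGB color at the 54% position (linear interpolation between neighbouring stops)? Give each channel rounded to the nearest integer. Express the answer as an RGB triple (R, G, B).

(211, 222, 27)

54% lies between the 50% and 100% stops, so the local fraction is t = (54 − 50)/(100 − 50) = 4/50 ≈ 0.08.
R = 212 + 0.08 × (199 − 212) = 210.96 → 211
G = 237 + 0.08 × (44 − 237) = 221.56 → 222
B = 24 + 0.08 × (65 − 24) = 27.28 → 27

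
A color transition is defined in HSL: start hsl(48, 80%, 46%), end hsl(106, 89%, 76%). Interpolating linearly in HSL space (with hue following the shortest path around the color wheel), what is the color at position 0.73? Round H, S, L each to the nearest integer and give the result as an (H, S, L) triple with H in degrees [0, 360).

Hue arc: Δh = 106 − 48 = 58° (|Δh| ≤ 180, already the shorter path).
H = 48 + 0.73 × (58) = 90.34 → 90°
S = 80 + 0.73 × (89 − 80) = 86.57 → 87%
L = 46 + 0.73 × (76 − 46) = 67.9 → 68%

(90, 87, 68)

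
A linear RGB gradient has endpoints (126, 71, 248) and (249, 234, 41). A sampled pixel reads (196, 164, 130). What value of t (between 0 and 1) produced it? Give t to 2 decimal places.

0.57

Invert the lerp on the B channel (largest span, 207): t = (130 − 248) / (41 − 248) = -118/-207 = 0.57005.
Check on R: (196 − 126)/(249 − 126) = 0.5691 ✓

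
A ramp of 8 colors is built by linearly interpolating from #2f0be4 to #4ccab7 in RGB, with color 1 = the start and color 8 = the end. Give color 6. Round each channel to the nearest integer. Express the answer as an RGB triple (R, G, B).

With 8 swatches and endpoints inclusive, swatch 6 sits at t = (6 − 1)/(8 − 1) = 5/7 ≈ 0.7143.
#2f0be4 → (47, 11, 228); #4ccab7 → (76, 202, 183).
R = 47 + 0.7143 × (76 − 47) = 67.715 → 68
G = 11 + 0.7143 × (202 − 11) = 147.431 → 147
B = 228 + 0.7143 × (183 − 228) = 195.856 → 196

(68, 147, 196)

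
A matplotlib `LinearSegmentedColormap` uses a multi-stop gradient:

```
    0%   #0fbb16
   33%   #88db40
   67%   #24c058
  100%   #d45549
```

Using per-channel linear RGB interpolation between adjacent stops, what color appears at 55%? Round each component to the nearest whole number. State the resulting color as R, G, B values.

(71, 202, 80)

55% lies between the 33% and 67% stops, so the local fraction is t = (55 − 33)/(67 − 33) = 22/34 ≈ 0.6471.
#88db40 → (136, 219, 64); #24c058 → (36, 192, 88).
R = 136 + 0.6471 × (36 − 136) = 71.29 → 71
G = 219 + 0.6471 × (192 − 219) = 201.528 → 202
B = 64 + 0.6471 × (88 − 64) = 79.53 → 80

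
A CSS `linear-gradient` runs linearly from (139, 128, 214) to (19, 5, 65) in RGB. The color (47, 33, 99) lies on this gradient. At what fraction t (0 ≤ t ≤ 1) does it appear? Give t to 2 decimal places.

0.77

Invert the lerp on the B channel (largest span, 149): t = (99 − 214) / (65 − 214) = -115/-149 = 0.77181.
Check on R: (47 − 139)/(19 − 139) = 0.7667 ✓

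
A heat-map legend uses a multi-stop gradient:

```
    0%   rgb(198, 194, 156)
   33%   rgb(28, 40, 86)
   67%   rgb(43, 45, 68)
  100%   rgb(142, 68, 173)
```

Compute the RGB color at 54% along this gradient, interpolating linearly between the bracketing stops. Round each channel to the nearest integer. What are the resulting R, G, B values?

54% lies between the 33% and 67% stops, so the local fraction is t = (54 − 33)/(67 − 33) = 21/34 ≈ 0.6176.
R = 28 + 0.6176 × (43 − 28) = 37.264 → 37
G = 40 + 0.6176 × (45 − 40) = 43.088 → 43
B = 86 + 0.6176 × (68 − 86) = 74.883 → 75

(37, 43, 75)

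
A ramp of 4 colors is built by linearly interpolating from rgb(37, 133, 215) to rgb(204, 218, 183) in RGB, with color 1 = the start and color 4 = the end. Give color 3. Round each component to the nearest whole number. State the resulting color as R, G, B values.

(148, 190, 194)

With 4 swatches and endpoints inclusive, swatch 3 sits at t = (3 − 1)/(4 − 1) = 2/3 ≈ 0.6667.
R = 37 + 0.6667 × (204 − 37) = 148.339 → 148
G = 133 + 0.6667 × (218 − 133) = 189.669 → 190
B = 215 + 0.6667 × (183 − 215) = 193.666 → 194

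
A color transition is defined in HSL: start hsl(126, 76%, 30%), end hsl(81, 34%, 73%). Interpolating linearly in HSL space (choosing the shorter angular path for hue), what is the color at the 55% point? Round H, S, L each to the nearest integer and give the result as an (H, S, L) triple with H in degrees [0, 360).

(101, 53, 54)

Hue arc: Δh = 81 − 126 = -45° (|Δh| ≤ 180, already the shorter path).
H = 126 + 0.55 × (-45) = 101.25 → 101°
S = 76 + 0.55 × (34 − 76) = 52.9 → 53%
L = 30 + 0.55 × (73 − 30) = 53.65 → 54%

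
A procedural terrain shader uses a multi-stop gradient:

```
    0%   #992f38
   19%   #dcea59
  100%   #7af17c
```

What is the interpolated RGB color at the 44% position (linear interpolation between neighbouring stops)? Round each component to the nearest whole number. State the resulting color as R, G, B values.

(190, 236, 100)

44% lies between the 19% and 100% stops, so the local fraction is t = (44 − 19)/(100 − 19) = 25/81 ≈ 0.3086.
#dcea59 → (220, 234, 89); #7af17c → (122, 241, 124).
R = 220 + 0.3086 × (122 − 220) = 189.757 → 190
G = 234 + 0.3086 × (241 − 234) = 236.16 → 236
B = 89 + 0.3086 × (124 − 89) = 99.801 → 100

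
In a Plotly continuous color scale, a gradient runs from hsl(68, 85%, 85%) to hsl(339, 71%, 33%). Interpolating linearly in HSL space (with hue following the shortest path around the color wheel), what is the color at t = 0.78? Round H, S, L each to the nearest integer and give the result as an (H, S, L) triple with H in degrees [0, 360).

(359, 74, 44)

Hue: 339 − 68 = 271°, but |271| > 180 so the shorter arc goes the other way: Δh = 271 − 360 = -89°.
H = 68 + 0.78 × (-89) = -1.42 → -1 → -1 mod 360 = 359°
S = 85 + 0.78 × (71 − 85) = 74.08 → 74%
L = 85 + 0.78 × (33 − 85) = 44.44 → 44%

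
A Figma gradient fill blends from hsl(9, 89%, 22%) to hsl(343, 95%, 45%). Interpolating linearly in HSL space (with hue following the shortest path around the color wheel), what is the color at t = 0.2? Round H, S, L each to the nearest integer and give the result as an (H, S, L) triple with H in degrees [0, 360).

(4, 90, 27)

Hue: 343 − 9 = 334°, but |334| > 180 so the shorter arc goes the other way: Δh = 334 − 360 = -26°.
H = 9 + 0.2 × (-26) = 3.8 → 4°
S = 89 + 0.2 × (95 − 89) = 90.2 → 90%
L = 22 + 0.2 × (45 − 22) = 26.6 → 27%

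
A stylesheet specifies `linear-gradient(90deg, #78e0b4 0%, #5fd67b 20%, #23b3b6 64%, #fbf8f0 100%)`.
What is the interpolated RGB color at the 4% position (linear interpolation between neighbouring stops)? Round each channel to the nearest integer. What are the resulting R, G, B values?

(115, 222, 169)

4% lies between the 0% and 20% stops, so the local fraction is t = (4 − 0)/(20 − 0) = 4/20 ≈ 0.2.
#78e0b4 → (120, 224, 180); #5fd67b → (95, 214, 123).
R = 120 + 0.2 × (95 − 120) = 115 → 115
G = 224 + 0.2 × (214 − 224) = 222 → 222
B = 180 + 0.2 × (123 − 180) = 168.6 → 169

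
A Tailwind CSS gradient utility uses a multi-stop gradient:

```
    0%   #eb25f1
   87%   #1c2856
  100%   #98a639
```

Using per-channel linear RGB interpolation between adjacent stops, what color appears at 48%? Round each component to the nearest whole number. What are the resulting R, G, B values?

48% lies between the 0% and 87% stops, so the local fraction is t = (48 − 0)/(87 − 0) = 48/87 ≈ 0.5517.
#eb25f1 → (235, 37, 241); #1c2856 → (28, 40, 86).
R = 235 + 0.5517 × (28 − 235) = 120.798 → 121
G = 37 + 0.5517 × (40 − 37) = 38.655 → 39
B = 241 + 0.5517 × (86 − 241) = 155.487 → 155

(121, 39, 155)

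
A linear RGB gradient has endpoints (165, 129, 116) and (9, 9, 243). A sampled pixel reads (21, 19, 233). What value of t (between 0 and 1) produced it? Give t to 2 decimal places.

Invert the lerp on the R channel (largest span, 156): t = (21 − 165) / (9 − 165) = -144/-156 = 0.92308.
Check on G: (19 − 129)/(9 − 129) = 0.9167 ✓

0.92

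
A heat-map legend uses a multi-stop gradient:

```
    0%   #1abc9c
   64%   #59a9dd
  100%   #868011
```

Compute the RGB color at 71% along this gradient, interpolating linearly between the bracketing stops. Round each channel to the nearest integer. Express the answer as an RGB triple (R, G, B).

71% lies between the 64% and 100% stops, so the local fraction is t = (71 − 64)/(100 − 64) = 7/36 ≈ 0.1944.
#59a9dd → (89, 169, 221); #868011 → (134, 128, 17).
R = 89 + 0.1944 × (134 − 89) = 97.748 → 98
G = 169 + 0.1944 × (128 − 169) = 161.03 → 161
B = 221 + 0.1944 × (17 − 221) = 181.342 → 181

(98, 161, 181)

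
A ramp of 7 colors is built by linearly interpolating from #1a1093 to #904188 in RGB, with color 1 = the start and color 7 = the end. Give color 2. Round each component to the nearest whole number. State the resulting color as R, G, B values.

(46, 24, 145)

With 7 swatches and endpoints inclusive, swatch 2 sits at t = (2 − 1)/(7 − 1) = 1/6 ≈ 0.1667.
#1a1093 → (26, 16, 147); #904188 → (144, 65, 136).
R = 26 + 0.1667 × (144 − 26) = 45.671 → 46
G = 16 + 0.1667 × (65 − 16) = 24.168 → 24
B = 147 + 0.1667 × (136 − 147) = 145.166 → 145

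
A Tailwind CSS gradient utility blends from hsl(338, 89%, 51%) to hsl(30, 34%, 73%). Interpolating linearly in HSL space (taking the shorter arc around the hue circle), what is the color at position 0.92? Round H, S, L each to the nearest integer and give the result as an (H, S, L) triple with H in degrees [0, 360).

(26, 38, 71)

Hue: 30 − 338 = -308°, but |-308| > 180 so the shorter arc goes the other way: Δh = -308 + 360 = 52°.
H = 338 + 0.92 × (52) = 385.84 → 386 → 386 mod 360 = 26°
S = 89 + 0.92 × (34 − 89) = 38.4 → 38%
L = 51 + 0.92 × (73 − 51) = 71.24 → 71%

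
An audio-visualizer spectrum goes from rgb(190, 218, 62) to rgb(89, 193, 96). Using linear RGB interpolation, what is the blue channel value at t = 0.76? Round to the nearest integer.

88

B = 62 + 0.76 × (96 − 62) = 87.84 → 88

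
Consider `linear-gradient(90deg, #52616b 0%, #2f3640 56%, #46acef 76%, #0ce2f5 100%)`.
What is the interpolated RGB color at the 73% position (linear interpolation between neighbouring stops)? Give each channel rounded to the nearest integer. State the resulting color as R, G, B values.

73% lies between the 56% and 76% stops, so the local fraction is t = (73 − 56)/(76 − 56) = 17/20 ≈ 0.85.
#2f3640 → (47, 54, 64); #46acef → (70, 172, 239).
R = 47 + 0.85 × (70 − 47) = 66.55 → 67
G = 54 + 0.85 × (172 − 54) = 154.3 → 154
B = 64 + 0.85 × (239 − 64) = 212.75 → 213

(67, 154, 213)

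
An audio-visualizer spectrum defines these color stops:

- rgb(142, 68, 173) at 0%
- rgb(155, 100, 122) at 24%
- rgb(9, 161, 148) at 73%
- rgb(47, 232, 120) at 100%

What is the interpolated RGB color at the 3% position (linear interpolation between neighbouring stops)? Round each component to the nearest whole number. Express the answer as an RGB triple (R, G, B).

(144, 72, 167)

3% lies between the 0% and 24% stops, so the local fraction is t = (3 − 0)/(24 − 0) = 3/24 ≈ 0.125.
R = 142 + 0.125 × (155 − 142) = 143.625 → 144
G = 68 + 0.125 × (100 − 68) = 72 → 72
B = 173 + 0.125 × (122 − 173) = 166.625 → 167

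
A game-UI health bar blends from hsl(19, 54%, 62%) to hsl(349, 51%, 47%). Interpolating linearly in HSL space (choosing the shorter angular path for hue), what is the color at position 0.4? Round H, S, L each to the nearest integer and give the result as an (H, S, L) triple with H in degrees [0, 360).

(7, 53, 56)

Hue: 349 − 19 = 330°, but |330| > 180 so the shorter arc goes the other way: Δh = 330 − 360 = -30°.
H = 19 + 0.4 × (-30) = 7 → 7°
S = 54 + 0.4 × (51 − 54) = 52.8 → 53%
L = 62 + 0.4 × (47 − 62) = 56 → 56%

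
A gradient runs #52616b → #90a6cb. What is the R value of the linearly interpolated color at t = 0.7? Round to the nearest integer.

R₁ = 82 (from #52616b), R₂ = 144 (from #90a6cb).
R = 82 + 0.7 × (144 − 82) = 125.4 → 125

125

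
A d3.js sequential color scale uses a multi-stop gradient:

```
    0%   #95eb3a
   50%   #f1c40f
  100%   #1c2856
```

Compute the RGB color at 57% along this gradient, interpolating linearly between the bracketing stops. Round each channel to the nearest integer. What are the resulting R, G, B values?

(211, 174, 25)

57% lies between the 50% and 100% stops, so the local fraction is t = (57 − 50)/(100 − 50) = 7/50 ≈ 0.14.
#f1c40f → (241, 196, 15); #1c2856 → (28, 40, 86).
R = 241 + 0.14 × (28 − 241) = 211.18 → 211
G = 196 + 0.14 × (40 − 196) = 174.16 → 174
B = 15 + 0.14 × (86 − 15) = 24.94 → 25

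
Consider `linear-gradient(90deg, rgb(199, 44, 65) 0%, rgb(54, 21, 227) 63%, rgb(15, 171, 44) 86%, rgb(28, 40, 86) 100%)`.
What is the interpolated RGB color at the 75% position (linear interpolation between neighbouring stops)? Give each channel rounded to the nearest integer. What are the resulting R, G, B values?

(34, 99, 132)

75% lies between the 63% and 86% stops, so the local fraction is t = (75 − 63)/(86 − 63) = 12/23 ≈ 0.5217.
R = 54 + 0.5217 × (15 − 54) = 33.654 → 34
G = 21 + 0.5217 × (171 − 21) = 99.255 → 99
B = 227 + 0.5217 × (44 − 227) = 131.529 → 132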